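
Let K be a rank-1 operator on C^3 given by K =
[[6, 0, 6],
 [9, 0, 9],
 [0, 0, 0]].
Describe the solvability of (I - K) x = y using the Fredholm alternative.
(I - K) is invertible (det(I - K) = -5 ≠ 0), so for every y in C^3 the equation (I - K) x = y has a unique solution.

K has rank 1, so it is an outer product K = u v^T: every row of K is a multiple of one row vector. Reading off the entries, u = (2, 3, 0) and v = (3, 0, 3) (row i of K equals u_i·v^T). A rank-one matrix u v^T satisfies K u = u (v·u) and kills the (2)-dimensional subspace v^⊥, so its characteristic polynomial is lambda^2 (lambda - v·u) with v·u = tr K = 6. Hence the eigenvalues of I - K are 1 (multiplicity 2) and 1 - (6) = -5, so det(I - K) = -5. (Direct check: I - K =
[[-5, 0, -6],
 [-9, 1, -9],
 [0, 0, 1]]
has determinant -5.) The finite-dimensional Fredholm alternative says: either (I - K) is invertible, or ker(I - K) ≠ {0} and then range(I - K) = ker((I - K)^*)^⊥, with dim ker(I - K) = dim ker((I - K)^*). Since det(I - K) ≠ 0, 1 is not an eigenvalue of K and ker(I - K) = {0}, so we are in the first case: for every y there is a unique x = (I - K)^(-1) y. Explicitly, by the Sherman–Morrison formula, (I - u v^T)^(-1) = I + u v^T/(1 - v·u), i.e. (I - K)^(-1) = I + K/(-5).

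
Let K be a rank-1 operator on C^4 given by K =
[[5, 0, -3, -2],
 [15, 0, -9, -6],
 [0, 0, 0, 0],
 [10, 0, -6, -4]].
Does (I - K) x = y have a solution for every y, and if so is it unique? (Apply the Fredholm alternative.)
(I - K) is singular (det(I - K) = 0, i.e. 1 ∈ sigma(K)). (I - K) x = y is solvable iff y ⊥ ker((I - K)^*) = span{(5, 0, -3, -2)}, i.e. iff 5y_1 - 3y_3 - 2y_4 = 0. When solvable, the solutions are x = y + c·(1, 3, 0, 2), c arbitrary (ker(I - K) = span{(1, 3, 0, 2)}, dimension 1).

K has rank 1, so it is an outer product K = u v^T: every row of K is a multiple of one row vector. Reading off the entries, u = (1, 3, 0, 2) and v = (5, 0, -3, -2) (row i of K equals u_i·v^T). A rank-one matrix u v^T satisfies K u = u (v·u) and kills the (3)-dimensional subspace v^⊥, so its characteristic polynomial is lambda^3 (lambda - v·u) with v·u = tr K = 1. Hence the eigenvalues of I - K are 1 (multiplicity 3) and 1 - (1) = 0, so det(I - K) = 0. (Direct check: I - K =
[[-4, 0, 3, 2],
 [-15, 1, 9, 6],
 [0, 0, 1, 0],
 [-10, 0, 6, 5]]
has determinant 0.) So 1 is an eigenvalue of K and (I - K) is not invertible. The finite-dimensional Fredholm alternative says: either (I - K) is invertible, or ker(I - K) ≠ {0} and then range(I - K) = ker((I - K)^*)^⊥, with dim ker(I - K) = dim ker((I - K)^*). We are in the second case, so we need both kernels. Kernel of I - K: (I - K) u = u - u (v·u) = u - u = 0, so ker(I - K) = span{u} = span{(1, 3, 0, 2)} (it is exactly 1-dimensional because rank(I - K) = 3). Kernel of the adjoint: K is real, so (I - K)^* = I - K^T = I - v u^T, and (I - v u^T) v = v - v (u·v) = 0; hence ker((I - K)^*) = span{v} = span{(5, 0, -3, -2)}. Therefore (I - K) x = y is solvable iff <y, v> = 0, i.e. iff 5y_1 - 3y_3 - 2y_4 = 0. When this holds, K y = u (v·y) = 0, so (I - K) y = y and x = y is a particular solution; the full solution set is the line x = y + c·u = y + c·(1, 3, 0, 2), c ∈ C.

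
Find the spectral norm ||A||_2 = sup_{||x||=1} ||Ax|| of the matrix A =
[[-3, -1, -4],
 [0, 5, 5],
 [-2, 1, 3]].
||A||_2 ≈ 8.5443 (= sqrt(largest eigenvalue of A^T A))

||A||_2 = sigma_max(A) = sqrt(lambda_max(A^T A)). Form the symmetric matrix M = A^T A =
[[13, 1, 6],
 [1, 27, 32],
 [6, 32, 50]].
Its characteristic polynomial (trace, sum of principal 2x2 minors, determinant of M give the coefficients) is
  p(λ) = det(λ I - M) = λ^3 - 90λ^2 + 1290λ - 3600.
No integer candidate from the rational root theorem (±divisors of 3600) is a root, so the roots are irrational. The cubic discriminant is Δ = 1568214000 > 0, so there are three distinct real roots. p(3) = -513 and p(4) = 184 have opposite signs, so a root lies in (3, 4); Newton's method refines it to λ ≈ 3.7127. p(13) = 157 and p(14) = -436 have opposite signs, so a root lies in (13, 14); Newton's method refines it to λ ≈ 13.2817. p(73) = -23 and p(74) = 4244 have opposite signs, so a root lies in (73, 74); Newton's method refines it to λ ≈ 73.0056. Check (Vieta): the three roots sum to 90, matching tr M = 90.
So the eigenvalues of A^T A are ≈ 3.7127, 13.2817, 73.0056 (all ≥ 0, as they must be for A^T A). The largest is λ_max ≈ 73.0056, hence ||A||_2 = sqrt(λ_max) ≈ 8.5443.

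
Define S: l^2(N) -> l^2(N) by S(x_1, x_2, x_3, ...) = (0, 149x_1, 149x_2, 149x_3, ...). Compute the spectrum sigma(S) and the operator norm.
sigma(S) = closed disk {z in C : |z| ≤ 149}; ||S|| = 149

Note S = 149·U where U is the unit right shift (U x)_k = x_{k-1} (with x_0 := 0); so ||S|| = 149||U|| and sigma(S) = 149·sigma(U). ||S x||^2 = sum_{k≥1} |149x_k|^2 = 22201||x||^2, so ||S|| = 149 and sigma(S) ⊂ {|z| ≤ 149}. For any |lambda| < 149, the equation (S - lambda I) x = 0 forces x_1 = 0, then 149x_k = lambda x_{k+1} ⇒ x = 0, so S has no eigenvalues. But (S - lambda I) is not surjective for |lambda| < 149: solving (S - lambda I) x = e_1 would require x_n proportional to (lambda/149)^(-n), which is not in l^2. So every |lambda| < 149 lies in the residual spectrum. The boundary |lambda| = 149 is in the approximate point spectrum (the spectrum is closed). Hence sigma(S) is the closed disk of radius 149.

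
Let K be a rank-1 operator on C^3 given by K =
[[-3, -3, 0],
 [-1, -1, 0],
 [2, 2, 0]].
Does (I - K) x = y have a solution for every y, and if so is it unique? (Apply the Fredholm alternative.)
(I - K) is invertible (det(I - K) = 5 ≠ 0), so for every y in C^3 the equation (I - K) x = y has a unique solution.

K has rank 1, so it is an outer product K = u v^T: every row of K is a multiple of one row vector. Reading off the entries, u = (3, 1, -2) and v = (-1, -1, 0) (row i of K equals u_i·v^T). A rank-one matrix u v^T satisfies K u = u (v·u) and kills the (2)-dimensional subspace v^⊥, so its characteristic polynomial is lambda^2 (lambda - v·u) with v·u = tr K = -4. Hence the eigenvalues of I - K are 1 (multiplicity 2) and 1 - (-4) = 5, so det(I - K) = 5. (Direct check: I - K =
[[4, 3, 0],
 [1, 2, 0],
 [-2, -2, 1]]
has determinant 5.) The finite-dimensional Fredholm alternative says: either (I - K) is invertible, or ker(I - K) ≠ {0} and then range(I - K) = ker((I - K)^*)^⊥, with dim ker(I - K) = dim ker((I - K)^*). Since det(I - K) ≠ 0, 1 is not an eigenvalue of K and ker(I - K) = {0}, so we are in the first case: for every y there is a unique x = (I - K)^(-1) y. Explicitly, by the Sherman–Morrison formula, (I - u v^T)^(-1) = I + u v^T/(1 - v·u), i.e. (I - K)^(-1) = I + K/(5).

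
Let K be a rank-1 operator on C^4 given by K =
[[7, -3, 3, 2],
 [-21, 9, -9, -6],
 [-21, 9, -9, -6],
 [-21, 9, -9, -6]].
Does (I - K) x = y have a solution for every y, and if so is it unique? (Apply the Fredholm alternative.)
(I - K) is singular (det(I - K) = 0, i.e. 1 ∈ sigma(K)). (I - K) x = y is solvable iff y ⊥ ker((I - K)^*) = span{(7, -3, 3, 2)}, i.e. iff 7y_1 - 3y_2 + 3y_3 + 2y_4 = 0. When solvable, the solutions are x = y + c·(1, -3, -3, -3), c arbitrary (ker(I - K) = span{(1, -3, -3, -3)}, dimension 1).

K has rank 1, so it is an outer product K = u v^T: every row of K is a multiple of one row vector. Reading off the entries, u = (1, -3, -3, -3) and v = (7, -3, 3, 2) (row i of K equals u_i·v^T). A rank-one matrix u v^T satisfies K u = u (v·u) and kills the (3)-dimensional subspace v^⊥, so its characteristic polynomial is lambda^3 (lambda - v·u) with v·u = tr K = 1. Hence the eigenvalues of I - K are 1 (multiplicity 3) and 1 - (1) = 0, so det(I - K) = 0. (Direct check: I - K =
[[-6, 3, -3, -2],
 [21, -8, 9, 6],
 [21, -9, 10, 6],
 [21, -9, 9, 7]]
has determinant 0.) So 1 is an eigenvalue of K and (I - K) is not invertible. The finite-dimensional Fredholm alternative says: either (I - K) is invertible, or ker(I - K) ≠ {0} and then range(I - K) = ker((I - K)^*)^⊥, with dim ker(I - K) = dim ker((I - K)^*). We are in the second case, so we need both kernels. Kernel of I - K: (I - K) u = u - u (v·u) = u - u = 0, so ker(I - K) = span{u} = span{(1, -3, -3, -3)} (it is exactly 1-dimensional because rank(I - K) = 3). Kernel of the adjoint: K is real, so (I - K)^* = I - K^T = I - v u^T, and (I - v u^T) v = v - v (u·v) = 0; hence ker((I - K)^*) = span{v} = span{(7, -3, 3, 2)}. Therefore (I - K) x = y is solvable iff <y, v> = 0, i.e. iff 7y_1 - 3y_2 + 3y_3 + 2y_4 = 0. When this holds, K y = u (v·y) = 0, so (I - K) y = y and x = y is a particular solution; the full solution set is the line x = y + c·u = y + c·(1, -3, -3, -3), c ∈ C.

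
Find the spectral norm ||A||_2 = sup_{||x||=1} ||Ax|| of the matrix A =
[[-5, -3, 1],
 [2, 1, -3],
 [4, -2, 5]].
||A||_2 ≈ 7.0924 (= sqrt(largest eigenvalue of A^T A))

||A||_2 = sigma_max(A) = sqrt(lambda_max(A^T A)). Form the symmetric matrix M = A^T A =
[[45, 9, 9],
 [9, 14, -16],
 [9, -16, 35]].
Its characteristic polynomial (trace, sum of principal 2x2 minors, determinant of M give the coefficients) is
  p(λ) = det(λ I - M) = λ^3 - 94λ^2 + 2277λ - 3969.
No integer candidate from the rational root theorem (±divisors of 3969) is a root, so the roots are irrational. The cubic discriminant is Δ = 269374977 > 0, so there are three distinct real roots. p(1) = -1785 and p(2) = 217 have opposite signs, so a root lies in (1, 2); Newton's method refines it to λ ≈ 1.8872. p(41) = 295 and p(42) = -63 have opposite signs, so a root lies in (41, 42); Newton's method refines it to λ ≈ 41.8108. p(50) = -119 and p(51) = 315 have opposite signs, so a root lies in (50, 51); Newton's method refines it to λ ≈ 50.302. Check (Vieta): the three roots sum to 94, matching tr M = 94.
So the eigenvalues of A^T A are ≈ 1.8872, 41.8108, 50.302 (all ≥ 0, as they must be for A^T A). The largest is λ_max ≈ 50.302, hence ||A||_2 = sqrt(λ_max) ≈ 7.0924.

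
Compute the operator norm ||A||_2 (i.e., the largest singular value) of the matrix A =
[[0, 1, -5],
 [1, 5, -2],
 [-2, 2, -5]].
||A||_2 ≈ 8.3863 (= sqrt(largest eigenvalue of A^T A))

||A||_2 = sigma_max(A) = sqrt(lambda_max(A^T A)). Form the symmetric matrix M = A^T A =
[[5, 1, 8],
 [1, 30, -25],
 [8, -25, 54]].
Its characteristic polynomial (trace, sum of principal 2x2 minors, determinant of M give the coefficients) is
  p(λ) = det(λ I - M) = λ^3 - 89λ^2 + 1350λ - 2601.
No integer candidate from the rational root theorem (±divisors of 2601) is a root, so the roots are irrational. The cubic discriminant is Δ = 2702547297 > 0, so there are three distinct real roots. p(2) = -249 and p(3) = 675 have opposite signs, so a root lies in (2, 3); Newton's method refines it to λ ≈ 2.2528. p(16) = 311 and p(17) = -459 have opposite signs, so a root lies in (16, 17); Newton's method refines it to λ ≈ 16.4164. p(70) = -1201 and p(71) = 2511 have opposite signs, so a root lies in (70, 71); Newton's method refines it to λ ≈ 70.3308. Check (Vieta): the three roots sum to 89, matching tr M = 89.
So the eigenvalues of A^T A are ≈ 2.2528, 16.4164, 70.3308 (all ≥ 0, as they must be for A^T A). The largest is λ_max ≈ 70.3308, hence ||A||_2 = sqrt(λ_max) ≈ 8.3863.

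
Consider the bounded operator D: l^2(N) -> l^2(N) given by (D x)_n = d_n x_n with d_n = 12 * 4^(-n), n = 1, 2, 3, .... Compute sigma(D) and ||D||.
sigma(D) = {12 * 4^(-n) : n ≥ 1} ∪ {0}; ||D|| = 3

A bounded diagonal operator on l^2 with diagonal entries d_n has spectrum equal to the closure of {d_n : n ≥ 1}: every d_n is an eigenvalue (with eigenvector e_n), so {d_n} ⊂ sigma(D); the spectrum is closed, so its closure is too; and for lambda not in the closure, (D - lambda I) has bounded inverse (the diagonal entries 1/(d_n - lambda) are bounded). For our sequence d_n = 12 * 4^(-n), n = 1, 2, 3, ...:
  - {d_n} = {12 * 4^(-n) : n ≥ 1}; the only limit point is 0
  - closure = {12 * 4^(-n) : n ≥ 1} ∪ {0}
For the norm: a diagonal operator has ||D|| = sup_n |d_n|. Here d_n = 12 * 4^(-n) is positive and decreasing, so sup_n |d_n| = d_1 = 12/4 = 3. So ||D|| = 3.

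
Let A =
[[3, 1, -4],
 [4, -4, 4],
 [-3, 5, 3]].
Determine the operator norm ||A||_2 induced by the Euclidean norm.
||A||_2 ≈ 8.1421 (= sqrt(largest eigenvalue of A^T A))

||A||_2 = sigma_max(A) = sqrt(lambda_max(A^T A)). Form the symmetric matrix M = A^T A =
[[34, -28, -5],
 [-28, 42, -5],
 [-5, -5, 41]].
Its characteristic polynomial (trace, sum of principal 2x2 minors, determinant of M give the coefficients) is
  p(λ) = det(λ I - M) = λ^3 - 117λ^2 + 3710λ - 23104.
No integer candidate from the rational root theorem (±divisors of 23104) is a root, so the roots are irrational. The cubic discriminant is Δ = 2247952900 > 0, so there are three distinct real roots. p(8) = -400 and p(9) = 1538 have opposite signs, so a root lies in (8, 9); Newton's method refines it to λ ≈ 8.1989. p(42) = 416 and p(43) = -400 have opposite signs, so a root lies in (42, 43); Newton's method refines it to λ ≈ 42.5066. p(66) = -400 and p(67) = 1016 have opposite signs, so a root lies in (66, 67); Newton's method refines it to λ ≈ 66.2946. Check (Vieta): the three roots sum to 117, matching tr M = 117.
So the eigenvalues of A^T A are ≈ 8.1989, 42.5066, 66.2946 (all ≥ 0, as they must be for A^T A). The largest is λ_max ≈ 66.2946, hence ||A||_2 = sqrt(λ_max) ≈ 8.1421.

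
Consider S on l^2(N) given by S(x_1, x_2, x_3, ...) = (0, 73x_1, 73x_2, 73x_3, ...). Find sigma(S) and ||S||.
sigma(S) = closed disk {z in C : |z| ≤ 73}; ||S|| = 73

Note S = 73·U where U is the unit right shift (U x)_k = x_{k-1} (with x_0 := 0); so ||S|| = 73||U|| and sigma(S) = 73·sigma(U). ||S x||^2 = sum_{k≥1} |73x_k|^2 = 5329||x||^2, so ||S|| = 73 and sigma(S) ⊂ {|z| ≤ 73}. For any |lambda| < 73, the equation (S - lambda I) x = 0 forces x_1 = 0, then 73x_k = lambda x_{k+1} ⇒ x = 0, so S has no eigenvalues. But (S - lambda I) is not surjective for |lambda| < 73: solving (S - lambda I) x = e_1 would require x_n proportional to (lambda/73)^(-n), which is not in l^2. So every |lambda| < 73 lies in the residual spectrum. The boundary |lambda| = 73 is in the approximate point spectrum (the spectrum is closed). Hence sigma(S) is the closed disk of radius 73.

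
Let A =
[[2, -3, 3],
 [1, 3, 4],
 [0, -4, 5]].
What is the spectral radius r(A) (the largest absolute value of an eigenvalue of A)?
r(A) ≈ 5.9005

The eigenvalues of A are the roots of its characteristic polynomial. With M = A (coefficients from the trace, the sum of principal 2x2 minors, and det A):
  p(λ) = det(λ I - M) = λ^3 - 10λ^2 + 50λ - 65.
No integer candidate from the rational root theorem (±divisors of 65) is a root, so the roots are irrational. The cubic discriminant is Δ = -39075 < 0, so there is one real root and a complex-conjugate pair. p(1) = -24 and p(2) = 3 have opposite signs, so a root lies in (1, 2); Newton's method refines it to λ ≈ 1.867. Dividing out (λ - (1.867)) leaves approximately λ^2 - 8.133λ + 34.8159. For λ^2 - 8.133λ + 34.8159 the discriminant is -73.1174. It is negative, so the remaining roots are the complex-conjugate pair λ ≈ 4.0665 ± 4.2754i. Their product equals the constant term, so |λ|^2 ≈ 34.8159 and |λ| ≈ 5.9005.
Thus the eigenvalues (to 4 decimals) are 1.867 (modulus 1.867); 4.0665 ± 4.2754i (modulus 5.9005). The spectral radius is the largest modulus: r(A) ≈ 5.9005. (Cross-check: r(A) ≤ ||A||_2 ≈ 7.9088; equality holds whenever A is normal, though it can also hold for some non-normal A.)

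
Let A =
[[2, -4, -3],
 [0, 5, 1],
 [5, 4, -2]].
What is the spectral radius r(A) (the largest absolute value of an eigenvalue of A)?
r(A) ≈ 4.7274

The eigenvalues of A are the roots of its characteristic polynomial. With M = A (coefficients from the trace, the sum of principal 2x2 minors, and det A):
  p(λ) = det(λ I - M) = λ^3 - 5λ^2 + 7λ - 27.
No integer candidate from the rational root theorem (±divisors of 27) is a root, so the roots are irrational. The cubic discriminant is Δ = -16320 < 0, so there is one real root and a complex-conjugate pair. p(4) = -15 and p(5) = 8 have opposite signs, so a root lies in (4, 5); Newton's method refines it to λ ≈ 4.7274. Dividing out (λ - (4.7274)) leaves approximately λ^2 - 0.2726λ + 5.7114. For λ^2 - 0.2726λ + 5.7114 the discriminant is -22.7712. It is negative, so the remaining roots are the complex-conjugate pair λ ≈ 0.1363 ± 2.386i. Their product equals the constant term, so |λ|^2 ≈ 5.7114 and |λ| ≈ 2.3898.
Thus the eigenvalues (to 4 decimals) are 4.7274 (modulus 4.7274); 0.1363 ± 2.386i (modulus 2.3898). The spectral radius is the largest modulus: r(A) ≈ 4.7274. (Cross-check: r(A) ≤ ||A||_2 ≈ 7.852; equality holds whenever A is normal, though it can also hold for some non-normal A.)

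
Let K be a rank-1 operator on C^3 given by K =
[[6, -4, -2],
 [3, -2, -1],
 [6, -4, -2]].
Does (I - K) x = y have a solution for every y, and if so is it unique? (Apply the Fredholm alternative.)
(I - K) is invertible (det(I - K) = -1 ≠ 0), so for every y in C^3 the equation (I - K) x = y has a unique solution.

K has rank 1, so it is an outer product K = u v^T: every row of K is a multiple of one row vector. Reading off the entries, u = (-2, -1, -2) and v = (-3, 2, 1) (row i of K equals u_i·v^T). A rank-one matrix u v^T satisfies K u = u (v·u) and kills the (2)-dimensional subspace v^⊥, so its characteristic polynomial is lambda^2 (lambda - v·u) with v·u = tr K = 2. Hence the eigenvalues of I - K are 1 (multiplicity 2) and 1 - (2) = -1, so det(I - K) = -1. (Direct check: I - K =
[[-5, 4, 2],
 [-3, 3, 1],
 [-6, 4, 3]]
has determinant -1.) The finite-dimensional Fredholm alternative says: either (I - K) is invertible, or ker(I - K) ≠ {0} and then range(I - K) = ker((I - K)^*)^⊥, with dim ker(I - K) = dim ker((I - K)^*). Since det(I - K) ≠ 0, 1 is not an eigenvalue of K and ker(I - K) = {0}, so we are in the first case: for every y there is a unique x = (I - K)^(-1) y. Explicitly, by the Sherman–Morrison formula, (I - u v^T)^(-1) = I + u v^T/(1 - v·u), i.e. (I - K)^(-1) = I - K.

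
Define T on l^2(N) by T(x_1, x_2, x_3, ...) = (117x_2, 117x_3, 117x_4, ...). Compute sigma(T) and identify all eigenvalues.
sigma(T) = closed disk {z in C : |z| ≤ 117}; sigma_p(T) = open disk {z in C : |z| < 117}

Note T = 117·V where V is the unit left shift (V x)_k = x_{k+1}; so sigma(T) = 117·sigma(V) and ||T|| = 117||V||. ||T x||^2 = 13689sum_{k≥2} |x_k|^2 ≤ 13689||x||^2, with equality on {x : x_1 = 0}, so ||T|| = 117. For any lambda with |lambda| < 117, set r = lambda/117 (|r| < 1); the vector x = (1, r, r^2, ...) is in l^2 and satisfies T x = 117(r, r^2, ...) = lambda x, so lambda is an eigenvalue. On the boundary |lambda| = 117 the geometric series diverges, so no l^2 eigenvector exists, but these lambda lie in the approximate point spectrum. Hence sigma(T) is the closed disk of radius 117 and sigma_p(T) is the open disk.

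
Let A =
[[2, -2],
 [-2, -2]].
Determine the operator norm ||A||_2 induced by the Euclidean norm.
||A||_2 = sqrt(8) ≈ 2.8284 (= sqrt(largest eigenvalue of A^T A))

||A||_2 = sigma_max(A) = sqrt(lambda_max(A^T A)). Form the symmetric matrix M = A^T A =
[[8, 0],
 [0, 8]].
Its characteristic polynomial (trace, determinant of M give the coefficients) is
  p(λ) = det(λ I - M) = λ^2 - 16λ + 64.
For λ^2 - 16λ + 64 the discriminant is 0. It is a perfect square (0^2), so the roots are rational: λ = (16 ± 0)/2 = 8, 8.
So the eigenvalues of A^T A are ≈ 8, 8 (all ≥ 0, as they must be for A^T A). The largest is λ_max = 8, hence ||A||_2 = sqrt(λ_max) = sqrt(8) ≈ 2.8284.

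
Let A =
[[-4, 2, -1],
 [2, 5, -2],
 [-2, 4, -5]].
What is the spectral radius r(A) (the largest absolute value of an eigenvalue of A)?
r(A) = (1 + sqrt(105))/2 ≈ 5.6235

The eigenvalues of A are the roots of its characteristic polynomial. With M = A (coefficients from the trace, the sum of principal 2x2 minors, and det A):
  p(λ) = det(λ I - M) = λ^3 + 4λ^2 - 23λ - 78.
By the rational root theorem any rational root is an integer divisor of 78. Testing λ = -3: p(-3) = -27 + 36 + 69 - 78 = 0, so λ = -3 is a root. Dividing out (λ + 3) leaves p(λ) = (λ + 3)(λ^2 + λ - 26). For λ^2 + λ - 26 the discriminant is 105. It is nonnegative but not a perfect square, so the roots are real and irrational: λ = (-1 ± sqrt(105))/2 ≈ 4.6235, -5.6235.
Thus the eigenvalues (to 4 decimals) are 4.6235 (modulus 4.6235); -5.6235 (modulus 5.6235); -3 (modulus 3). The spectral radius is the largest modulus: r(A) = (1 + sqrt(105))/2 ≈ 5.6235. (Cross-check: r(A) ≤ ||A||_2 ≈ 8.5334; equality holds whenever A is normal, though it can also hold for some non-normal A.)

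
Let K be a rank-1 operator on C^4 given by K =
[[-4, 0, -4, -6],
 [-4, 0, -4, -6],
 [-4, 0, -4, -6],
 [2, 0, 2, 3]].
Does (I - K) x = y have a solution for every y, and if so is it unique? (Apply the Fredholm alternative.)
(I - K) is invertible (det(I - K) = 6 ≠ 0), so for every y in C^4 the equation (I - K) x = y has a unique solution.

K has rank 1, so it is an outer product K = u v^T: every row of K is a multiple of one row vector. Reading off the entries, u = (2, 2, 2, -1) and v = (-2, 0, -2, -3) (row i of K equals u_i·v^T). A rank-one matrix u v^T satisfies K u = u (v·u) and kills the (3)-dimensional subspace v^⊥, so its characteristic polynomial is lambda^3 (lambda - v·u) with v·u = tr K = -5. Hence the eigenvalues of I - K are 1 (multiplicity 3) and 1 - (-5) = 6, so det(I - K) = 6. (Direct check: I - K =
[[5, 0, 4, 6],
 [4, 1, 4, 6],
 [4, 0, 5, 6],
 [-2, 0, -2, -2]]
has determinant 6.) The finite-dimensional Fredholm alternative says: either (I - K) is invertible, or ker(I - K) ≠ {0} and then range(I - K) = ker((I - K)^*)^⊥, with dim ker(I - K) = dim ker((I - K)^*). Since det(I - K) ≠ 0, 1 is not an eigenvalue of K and ker(I - K) = {0}, so we are in the first case: for every y there is a unique x = (I - K)^(-1) y. Explicitly, by the Sherman–Morrison formula, (I - u v^T)^(-1) = I + u v^T/(1 - v·u), i.e. (I - K)^(-1) = I + K/(6).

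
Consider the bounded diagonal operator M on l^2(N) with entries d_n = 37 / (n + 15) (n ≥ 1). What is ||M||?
||M|| = 37/16 (attained at n = 1)

For M diagonal, ||M|| = sup_n |d_n| = sup_n 37/(n + 15). This is positive and strictly decreasing in n, so the supremum is attained at n = 1: d_1 = 37/(1 + 15) = 37/16. Hence ||M|| = 37/16.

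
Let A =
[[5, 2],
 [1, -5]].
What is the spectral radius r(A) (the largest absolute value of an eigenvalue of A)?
r(A) = sqrt(108)/2 ≈ 5.1962

The eigenvalues of A are the roots of its characteristic polynomial. With M = A (coefficients from the trace and determinant):
  p(λ) = det(λ I - M) = λ^2 - 27.
For λ^2 - 27 the discriminant is 108. It is nonnegative but not a perfect square, so the roots are real and irrational: λ = ± sqrt(108)/2 ≈ 5.1962, -5.1962.
Thus the eigenvalues (to 4 decimals) are 5.1962 (modulus 5.1962); -5.1962 (modulus 5.1962). The spectral radius is the largest modulus: r(A) = sqrt(108)/2 ≈ 5.1962. (Cross-check: r(A) ≤ ||A||_2 ≈ 5.7202; equality holds whenever A is normal, though it can also hold for some non-normal A.)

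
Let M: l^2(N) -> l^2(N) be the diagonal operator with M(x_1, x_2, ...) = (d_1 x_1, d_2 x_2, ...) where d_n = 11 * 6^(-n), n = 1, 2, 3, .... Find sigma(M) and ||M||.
sigma(M) = {11 * 6^(-n) : n ≥ 1} ∪ {0}; ||M|| = 11/6

A bounded diagonal operator on l^2 with diagonal entries d_n has spectrum equal to the closure of {d_n : n ≥ 1}: every d_n is an eigenvalue (with eigenvector e_n), so {d_n} ⊂ sigma(M); the spectrum is closed, so its closure is too; and for lambda not in the closure, (M - lambda I) has bounded inverse (the diagonal entries 1/(d_n - lambda) are bounded). For our sequence d_n = 11 * 6^(-n), n = 1, 2, 3, ...:
  - {d_n} = {11 * 6^(-n) : n ≥ 1}; the only limit point is 0
  - closure = {11 * 6^(-n) : n ≥ 1} ∪ {0}
For the norm: a diagonal operator has ||M|| = sup_n |d_n|. Here d_n = 11 * 6^(-n) is positive and decreasing, so sup_n |d_n| = d_1 = 11/6. So ||M|| = 11/6.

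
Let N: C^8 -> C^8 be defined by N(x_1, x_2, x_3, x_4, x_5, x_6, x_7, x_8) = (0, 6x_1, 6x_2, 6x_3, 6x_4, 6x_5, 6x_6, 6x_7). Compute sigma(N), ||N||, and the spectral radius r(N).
sigma(N) = {0}; ||N|| = 6; r(N) = 0. (N is nilpotent with N^8 = 0.)

On C^8, N is a strictly lower-triangular matrix with 6 on the subdiagonal and zeros elsewhere, so its characteristic polynomial is lambda^8 and every eigenvalue is 0: sigma(N) = {0}. For the operator norm, N e_i = 6e_{i+1} for i = 1, ..., 7 and N e_8 = 0, so the singular values of N are 6 (with multiplicity 7) and 0; hence ||N|| = 6. The spectral radius r(N) = max|lambda| = 0. Note ||N|| > r(N) — characteristic of non-normal nilpotent operators. Indeed N^8 = 0.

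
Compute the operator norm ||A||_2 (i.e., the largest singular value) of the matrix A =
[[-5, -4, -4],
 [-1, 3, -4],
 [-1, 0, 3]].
||A||_2 ≈ 7.8296 (= sqrt(largest eigenvalue of A^T A))

||A||_2 = sigma_max(A) = sqrt(lambda_max(A^T A)). Form the symmetric matrix M = A^T A =
[[27, 17, 21],
 [17, 25, 4],
 [21, 4, 41]].
Its characteristic polynomial (trace, sum of principal 2x2 minors, determinant of M give the coefficients) is
  p(λ) = det(λ I - M) = λ^3 - 93λ^2 + 2061λ - 7225.
No integer candidate from the rational root theorem (±divisors of 7225) is a root, so the roots are irrational. The cubic discriminant is Δ = 1992066480 > 0, so there are three distinct real roots. p(4) = -405 and p(5) = 880 have opposite signs, so a root lies in (4, 5); Newton's method refines it to λ ≈ 4.3021. p(27) = 308 and p(28) = -477 have opposite signs, so a root lies in (27, 28); Newton's method refines it to λ ≈ 27.3956. p(61) = -576 and p(62) = 1393 have opposite signs, so a root lies in (61, 62); Newton's method refines it to λ ≈ 61.3023. Check (Vieta): the three roots sum to 93, matching tr M = 93.
So the eigenvalues of A^T A are ≈ 4.3021, 27.3956, 61.3023 (all ≥ 0, as they must be for A^T A). The largest is λ_max ≈ 61.3023, hence ||A||_2 = sqrt(λ_max) ≈ 7.8296.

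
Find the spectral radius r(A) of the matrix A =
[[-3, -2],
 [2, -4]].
r(A) = 4

The eigenvalues of A are the roots of its characteristic polynomial. With M = A (coefficients from the trace and determinant):
  p(λ) = det(λ I - M) = λ^2 + 7λ + 16.
For λ^2 + 7λ + 16 the discriminant is -15. It is negative, so the roots are the complex-conjugate pair λ = -7/2 ± (sqrt(15)/2) i ≈ -3.5 ± 1.9365i. For a conjugate pair the product of the roots equals the constant term, so |λ|^2 = 16 and |λ| = sqrt(16) = 4.
Thus the eigenvalues (to 4 decimals) are -3.5 ± 1.9365i (modulus 4). The spectral radius is the largest modulus: r(A) = 4. (Cross-check: r(A) ≤ ||A||_2 ≈ 4.5311; equality holds whenever A is normal, though it can also hold for some non-normal A.)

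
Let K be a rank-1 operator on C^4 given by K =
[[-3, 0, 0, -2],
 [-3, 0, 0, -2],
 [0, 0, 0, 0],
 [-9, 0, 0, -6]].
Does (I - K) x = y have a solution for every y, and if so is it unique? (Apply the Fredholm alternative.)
(I - K) is invertible (det(I - K) = 10 ≠ 0), so for every y in C^4 the equation (I - K) x = y has a unique solution.

K has rank 1, so it is an outer product K = u v^T: every row of K is a multiple of one row vector. Reading off the entries, u = (-1, -1, 0, -3) and v = (3, 0, 0, 2) (row i of K equals u_i·v^T). A rank-one matrix u v^T satisfies K u = u (v·u) and kills the (3)-dimensional subspace v^⊥, so its characteristic polynomial is lambda^3 (lambda - v·u) with v·u = tr K = -9. Hence the eigenvalues of I - K are 1 (multiplicity 3) and 1 - (-9) = 10, so det(I - K) = 10. (Direct check: I - K =
[[4, 0, 0, 2],
 [3, 1, 0, 2],
 [0, 0, 1, 0],
 [9, 0, 0, 7]]
has determinant 10.) The finite-dimensional Fredholm alternative says: either (I - K) is invertible, or ker(I - K) ≠ {0} and then range(I - K) = ker((I - K)^*)^⊥, with dim ker(I - K) = dim ker((I - K)^*). Since det(I - K) ≠ 0, 1 is not an eigenvalue of K and ker(I - K) = {0}, so we are in the first case: for every y there is a unique x = (I - K)^(-1) y. Explicitly, by the Sherman–Morrison formula, (I - u v^T)^(-1) = I + u v^T/(1 - v·u), i.e. (I - K)^(-1) = I + K/(10).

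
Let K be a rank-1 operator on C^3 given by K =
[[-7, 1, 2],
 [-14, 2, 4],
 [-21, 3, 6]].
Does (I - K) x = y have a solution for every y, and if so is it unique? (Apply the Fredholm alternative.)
(I - K) is singular (det(I - K) = 0, i.e. 1 ∈ sigma(K)). (I - K) x = y is solvable iff y ⊥ ker((I - K)^*) = span{(-7, 1, 2)}, i.e. iff -7y_1 + y_2 + 2y_3 = 0. When solvable, the solutions are x = y + c·(1, 2, 3), c arbitrary (ker(I - K) = span{(1, 2, 3)}, dimension 1).

K has rank 1, so it is an outer product K = u v^T: every row of K is a multiple of one row vector. Reading off the entries, u = (1, 2, 3) and v = (-7, 1, 2) (row i of K equals u_i·v^T). A rank-one matrix u v^T satisfies K u = u (v·u) and kills the (2)-dimensional subspace v^⊥, so its characteristic polynomial is lambda^2 (lambda - v·u) with v·u = tr K = 1. Hence the eigenvalues of I - K are 1 (multiplicity 2) and 1 - (1) = 0, so det(I - K) = 0. (Direct check: I - K =
[[8, -1, -2],
 [14, -1, -4],
 [21, -3, -5]]
has determinant 0.) So 1 is an eigenvalue of K and (I - K) is not invertible. The finite-dimensional Fredholm alternative says: either (I - K) is invertible, or ker(I - K) ≠ {0} and then range(I - K) = ker((I - K)^*)^⊥, with dim ker(I - K) = dim ker((I - K)^*). We are in the second case, so we need both kernels. Kernel of I - K: (I - K) u = u - u (v·u) = u - u = 0, so ker(I - K) = span{u} = span{(1, 2, 3)} (it is exactly 1-dimensional because rank(I - K) = 2). Kernel of the adjoint: K is real, so (I - K)^* = I - K^T = I - v u^T, and (I - v u^T) v = v - v (u·v) = 0; hence ker((I - K)^*) = span{v} = span{(-7, 1, 2)}. Therefore (I - K) x = y is solvable iff <y, v> = 0, i.e. iff -7y_1 + y_2 + 2y_3 = 0. When this holds, K y = u (v·y) = 0, so (I - K) y = y and x = y is a particular solution; the full solution set is the line x = y + c·u = y + c·(1, 2, 3), c ∈ C.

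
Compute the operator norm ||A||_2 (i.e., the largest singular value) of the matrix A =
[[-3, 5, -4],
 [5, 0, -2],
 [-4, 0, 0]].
||A||_2 ≈ 7.7602 (= sqrt(largest eigenvalue of A^T A))

||A||_2 = sigma_max(A) = sqrt(lambda_max(A^T A)). Form the symmetric matrix M = A^T A =
[[50, -15, 2],
 [-15, 25, -20],
 [2, -20, 20]].
Its characteristic polynomial (trace, sum of principal 2x2 minors, determinant of M give the coefficients) is
  p(λ) = det(λ I - M) = λ^3 - 95λ^2 + 2121λ - 1600.
No integer candidate from the rational root theorem (±divisors of 1600) is a root, so the roots are irrational. The cubic discriminant is Δ = 2680500781 > 0, so there are three distinct real roots. p(0) = -1600 and p(1) = 427 have opposite signs, so a root lies in (0, 1); Newton's method refines it to λ ≈ 0.7815. p(33) = 875 and p(34) = -2 have opposite signs, so a root lies in (33, 34); Newton's method refines it to λ ≈ 33.9977. p(60) = -340 and p(61) = 1267 have opposite signs, so a root lies in (60, 61); Newton's method refines it to λ ≈ 60.2208. Check (Vieta): the three roots sum to 95, matching tr M = 95.
So the eigenvalues of A^T A are ≈ 0.7815, 33.9977, 60.2208 (all ≥ 0, as they must be for A^T A). The largest is λ_max ≈ 60.2208, hence ||A||_2 = sqrt(λ_max) ≈ 7.7602.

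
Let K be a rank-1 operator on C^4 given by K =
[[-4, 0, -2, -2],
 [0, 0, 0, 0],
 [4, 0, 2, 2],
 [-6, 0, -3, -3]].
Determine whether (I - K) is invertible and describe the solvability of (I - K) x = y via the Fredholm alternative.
(I - K) is invertible (det(I - K) = 6 ≠ 0), so for every y in C^4 the equation (I - K) x = y has a unique solution.

K has rank 1, so it is an outer product K = u v^T: every row of K is a multiple of one row vector. Reading off the entries, u = (-2, 0, 2, -3) and v = (2, 0, 1, 1) (row i of K equals u_i·v^T). A rank-one matrix u v^T satisfies K u = u (v·u) and kills the (3)-dimensional subspace v^⊥, so its characteristic polynomial is lambda^3 (lambda - v·u) with v·u = tr K = -5. Hence the eigenvalues of I - K are 1 (multiplicity 3) and 1 - (-5) = 6, so det(I - K) = 6. (Direct check: I - K =
[[5, 0, 2, 2],
 [0, 1, 0, 0],
 [-4, 0, -1, -2],
 [6, 0, 3, 4]]
has determinant 6.) The finite-dimensional Fredholm alternative says: either (I - K) is invertible, or ker(I - K) ≠ {0} and then range(I - K) = ker((I - K)^*)^⊥, with dim ker(I - K) = dim ker((I - K)^*). Since det(I - K) ≠ 0, 1 is not an eigenvalue of K and ker(I - K) = {0}, so we are in the first case: for every y there is a unique x = (I - K)^(-1) y. Explicitly, by the Sherman–Morrison formula, (I - u v^T)^(-1) = I + u v^T/(1 - v·u), i.e. (I - K)^(-1) = I + K/(6).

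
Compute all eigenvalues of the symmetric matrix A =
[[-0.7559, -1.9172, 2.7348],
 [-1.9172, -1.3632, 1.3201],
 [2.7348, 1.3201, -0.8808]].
sigma(A) ≈ {-5, 0, 2}

A is real symmetric, so its spectrum consists of real eigenvalues. Expanding the characteristic polynomial of the displayed matrix gives
  det(λ I - A) = p(λ) = λ^3 + (3)λ^2 + (-10)λ + (0).
Solving p(λ) = 0 yields eigenvalues ≈ -5, 0, 2. (A is shown rounded to 4 decimals, so these recover the underlying integer eigenvalues to within that precision.)
Verification: the trace of A = -3 equals the sum of eigenvalues -3, and det(A) ≈ -0.0003 matches the eigenvalue product 0.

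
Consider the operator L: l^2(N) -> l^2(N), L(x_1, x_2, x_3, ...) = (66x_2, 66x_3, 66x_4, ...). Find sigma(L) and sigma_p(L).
sigma(L) = closed disk {z in C : |z| ≤ 66}; sigma_p(L) = open disk {z in C : |z| < 66}

Note L = 66·V where V is the unit left shift (V x)_k = x_{k+1}; so sigma(L) = 66·sigma(V) and ||L|| = 66||V||. ||L x||^2 = 4356sum_{k≥2} |x_k|^2 ≤ 4356||x||^2, with equality on {x : x_1 = 0}, so ||L|| = 66. For any lambda with |lambda| < 66, set r = lambda/66 (|r| < 1); the vector x = (1, r, r^2, ...) is in l^2 and satisfies L x = 66(r, r^2, ...) = lambda x, so lambda is an eigenvalue. On the boundary |lambda| = 66 the geometric series diverges, so no l^2 eigenvector exists, but these lambda lie in the approximate point spectrum. Hence sigma(L) is the closed disk of radius 66 and sigma_p(L) is the open disk.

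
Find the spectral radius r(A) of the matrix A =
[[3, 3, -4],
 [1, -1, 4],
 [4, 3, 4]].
r(A) ≈ 4.5859

The eigenvalues of A are the roots of its characteristic polynomial. With M = A (coefficients from the trace, the sum of principal 2x2 minors, and det A):
  p(λ) = det(λ I - M) = λ^3 - 6λ^2 + 6λ + 40.
No integer candidate from the rational root theorem (±divisors of 40) is a root, so the roots are irrational. The cubic discriminant is Δ = -34128 < 0, so there is one real root and a complex-conjugate pair. p(-2) = -4 and p(-1) = 27 have opposite signs, so a root lies in (-2, -1); Newton's method refines it to λ ≈ -1.902. Dividing out (λ - (-1.902)) leaves approximately λ^2 - 7.902λ + 21.03. For λ^2 - 7.902λ + 21.03 the discriminant is -21.6778. It is negative, so the remaining roots are the complex-conjugate pair λ ≈ 3.951 ± 2.328i. Their product equals the constant term, so |λ|^2 ≈ 21.03 and |λ| ≈ 4.5859.
Thus the eigenvalues (to 4 decimals) are -1.902 (modulus 1.902); 3.951 ± 2.328i (modulus 4.5859). The spectral radius is the largest modulus: r(A) ≈ 4.5859. (Cross-check: r(A) ≤ ||A||_2 ≈ 7.1368; equality holds whenever A is normal, though it can also hold for some non-normal A.)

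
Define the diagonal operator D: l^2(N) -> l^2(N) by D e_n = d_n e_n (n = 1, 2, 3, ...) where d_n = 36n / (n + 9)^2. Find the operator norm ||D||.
||D|| = 1 (attained at n = 9)

For D diagonal, ||D|| = sup_n |d_n|. Treat f(x) = 36x / (x + 9)^2 for real x > 0. By the quotient rule, f'(x) = 36(9 - x)/(x + 9)^3, which is positive for x < 9 and negative for x > 9. So f has a unique maximum at x = 9, and since 9 is a positive integer, the supremum over n ≥ 1 is attained at n = 9: d_9 = 36·9/(9 + 9)^2 = 36·9/324 = 1. Hence ||D|| = 1.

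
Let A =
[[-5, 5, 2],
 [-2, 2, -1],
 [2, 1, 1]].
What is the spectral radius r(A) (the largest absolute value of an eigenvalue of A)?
r(A) ≈ 4.5893

The eigenvalues of A are the roots of its characteristic polynomial. With M = A (coefficients from the trace, the sum of principal 2x2 minors, and det A):
  p(λ) = det(λ I - M) = λ^3 + 2λ^2 - 6λ + 27.
No integer candidate from the rational root theorem (±divisors of 27) is a root, so the roots are irrational. The cubic discriminant is Δ = -25371 < 0, so there is one real root and a complex-conjugate pair. p(-5) = -18 and p(-4) = 19 have opposite signs, so a root lies in (-5, -4); Newton's method refines it to λ ≈ -4.5893. Dividing out (λ - (-4.5893)) leaves approximately λ^2 - 2.5893λ + 5.8832. For λ^2 - 2.5893λ + 5.8832 the discriminant is -16.8283. It is negative, so the remaining roots are the complex-conjugate pair λ ≈ 1.2947 ± 2.0511i. Their product equals the constant term, so |λ|^2 ≈ 5.8832 and |λ| ≈ 2.4255.
Thus the eigenvalues (to 4 decimals) are -4.5893 (modulus 4.5893); 1.2947 ± 2.0511i (modulus 2.4255). The spectral radius is the largest modulus: r(A) ≈ 4.5893. (Cross-check: r(A) ≤ ||A||_2 ≈ 7.7835; equality holds whenever A is normal, though it can also hold for some non-normal A.)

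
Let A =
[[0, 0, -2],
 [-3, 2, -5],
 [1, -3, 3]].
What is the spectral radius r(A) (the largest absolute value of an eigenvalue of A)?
r(A) = (7 + sqrt(21))/2 ≈ 5.7913

The eigenvalues of A are the roots of its characteristic polynomial. With M = A (coefficients from the trace, the sum of principal 2x2 minors, and det A):
  p(λ) = det(λ I - M) = λ^3 - 5λ^2 - 7λ + 14.
By the rational root theorem any rational root is an integer divisor of 14. Testing λ = -2: p(-2) = -8 - 20 + 14 + 14 = 0, so λ = -2 is a root. Dividing out (λ + 2) leaves p(λ) = (λ + 2)(λ^2 - 7λ + 7). For λ^2 - 7λ + 7 the discriminant is 21. It is nonnegative but not a perfect square, so the roots are real and irrational: λ = (7 ± sqrt(21))/2 ≈ 5.7913, 1.2087.
Thus the eigenvalues (to 4 decimals) are 5.7913 (modulus 5.7913); 1.2087 (modulus 1.2087); -2 (modulus 2). The spectral radius is the largest modulus: r(A) = (7 + sqrt(21))/2 ≈ 5.7913. (Cross-check: r(A) ≤ ||A||_2 ≈ 7.5416; equality holds whenever A is normal, though it can also hold for some non-normal A.)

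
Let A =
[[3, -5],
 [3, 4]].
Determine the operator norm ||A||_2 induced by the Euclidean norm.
||A||_2 = sqrt((59 + sqrt(565))/2) ≈ 6.4331 (= sqrt(largest eigenvalue of A^T A))

||A||_2 = sigma_max(A) = sqrt(lambda_max(A^T A)). Form the symmetric matrix M = A^T A =
[[18, -3],
 [-3, 41]].
Its characteristic polynomial (trace, determinant of M give the coefficients) is
  p(λ) = det(λ I - M) = λ^2 - 59λ + 729.
For λ^2 - 59λ + 729 the discriminant is 565. It is nonnegative but not a perfect square, so the roots are real and irrational: λ = (59 ± sqrt(565))/2 ≈ 41.3849, 17.6151.
So the eigenvalues of A^T A are ≈ 17.6151, 41.3849 (all ≥ 0, as they must be for A^T A). The largest is λ_max = (59 + sqrt(565))/2 ≈ 41.3849, hence ||A||_2 = sqrt(λ_max) = sqrt((59 + sqrt(565))/2) ≈ 6.4331.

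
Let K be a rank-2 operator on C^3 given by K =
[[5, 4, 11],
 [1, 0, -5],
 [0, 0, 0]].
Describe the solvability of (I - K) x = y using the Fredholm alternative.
(I - K) is invertible (det(I - K) = -8 ≠ 0), so for every y in C^3 the equation (I - K) x = y has a unique solution.

K has rank 2 and factors as K = U V^T = u1 v1^T + u2 v2^T with u1 = (-3, 1, 0), v1 = (-3, -2, -3), u2 = (-2, 2, 0), v2 = (2, 1, -1) (multiplying out reproduces the displayed K). The nonzero eigenvalues of U V^T coincide with those of the 2 x 2 matrix G = V^T U = [[v1·u1, v1·u2], [v2·u1, v2·u2]] = [[7, 2], [-5, -2]], and by the Sylvester determinant identity det(I_3 - U V^T) = det(I_2 - V^T U) = det([[-6, -2], [5, 3]]) = (-6)(3) - (-2)(5) = -8. (Direct check: I - K =
[[-4, -4, -11],
 [-1, 1, 5],
 [0, 0, 1]]
has determinant -8.) The finite-dimensional Fredholm alternative says: either (I - K) is invertible, or ker(I - K) ≠ {0} and then range(I - K) = ker((I - K)^*)^⊥, with dim ker(I - K) = dim ker((I - K)^*). Since det(I - K) ≠ 0, 1 is not an eigenvalue of K and ker(I - K) = {0}, so we are in the first case: for every y there is a unique x = (I - K)^(-1) y. (Explicitly, by the Woodbury identity, (I - U V^T)^(-1) = I + U (I_2 - G)^(-1) V^T.)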